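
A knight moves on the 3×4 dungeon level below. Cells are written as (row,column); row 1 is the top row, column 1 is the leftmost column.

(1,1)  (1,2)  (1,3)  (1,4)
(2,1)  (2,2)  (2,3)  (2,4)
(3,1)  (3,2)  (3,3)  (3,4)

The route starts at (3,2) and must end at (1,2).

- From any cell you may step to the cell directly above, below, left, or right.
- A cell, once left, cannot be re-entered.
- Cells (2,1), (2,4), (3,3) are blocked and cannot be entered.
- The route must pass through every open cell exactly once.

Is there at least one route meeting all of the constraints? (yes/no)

no

Cell (1,1) has only one open neighbour but is neither the start nor the goal, so a Hamiltonian route would have to both enter and leave it through the same neighbour — impossible without revisiting.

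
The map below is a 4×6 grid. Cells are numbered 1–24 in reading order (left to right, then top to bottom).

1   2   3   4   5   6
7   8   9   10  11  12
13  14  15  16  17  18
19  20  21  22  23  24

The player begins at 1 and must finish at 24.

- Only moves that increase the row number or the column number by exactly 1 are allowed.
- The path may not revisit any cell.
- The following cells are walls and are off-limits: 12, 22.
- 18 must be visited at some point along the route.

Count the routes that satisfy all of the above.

15

A right/down-only route from 1 to 24 makes exactly 3 down-moves and 5 right-moves in some order.
With no other constraints that would be C(8,3) = 56 routes.
Split at 18 and multiply the segment counts (each segment already excludes blocked cells): 1→18: 15; 18→24: 1; product = 15.
That gives 15 routes.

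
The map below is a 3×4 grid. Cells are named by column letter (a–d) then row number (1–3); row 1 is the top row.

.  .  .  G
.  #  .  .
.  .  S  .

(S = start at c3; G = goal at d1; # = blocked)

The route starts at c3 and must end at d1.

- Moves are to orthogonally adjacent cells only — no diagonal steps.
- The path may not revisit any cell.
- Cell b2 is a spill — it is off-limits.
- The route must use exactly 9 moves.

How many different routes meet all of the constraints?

Need simple routes of exactly 9 moves from c3 to d1 (Manhattan distance 3, so 3 moves are spent on a detour and 3 undoing it).
Enumerating: c3 b3 a3 a2 a1 b1 c1 c2 d2 d1.
That gives 1 route.

1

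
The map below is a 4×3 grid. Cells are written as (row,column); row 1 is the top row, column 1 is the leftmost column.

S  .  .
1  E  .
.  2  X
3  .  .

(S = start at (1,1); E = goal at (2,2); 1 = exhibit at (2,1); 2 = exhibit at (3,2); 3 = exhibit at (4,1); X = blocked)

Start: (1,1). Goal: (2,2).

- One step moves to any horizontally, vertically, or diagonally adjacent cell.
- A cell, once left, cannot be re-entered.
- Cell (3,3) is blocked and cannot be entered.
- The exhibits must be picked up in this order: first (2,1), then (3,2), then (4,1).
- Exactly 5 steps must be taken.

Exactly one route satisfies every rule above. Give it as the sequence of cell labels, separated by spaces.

The waypoints must appear in the order (2,1), (3,2), (4,1), with no cell reused.
Route from (1,1): down 1 to (2,1), down-right 1 to (3,2), down-left 1 to (4,1), up 1 to (3,1), up-right 1 to (2,2) — 5 moves in all.
Check: order respected (1 at step 1, 2 at step 2, 3 at step 3); 5 moves as required.

(1,1) (2,1) (3,2) (4,1) (3,1) (2,2)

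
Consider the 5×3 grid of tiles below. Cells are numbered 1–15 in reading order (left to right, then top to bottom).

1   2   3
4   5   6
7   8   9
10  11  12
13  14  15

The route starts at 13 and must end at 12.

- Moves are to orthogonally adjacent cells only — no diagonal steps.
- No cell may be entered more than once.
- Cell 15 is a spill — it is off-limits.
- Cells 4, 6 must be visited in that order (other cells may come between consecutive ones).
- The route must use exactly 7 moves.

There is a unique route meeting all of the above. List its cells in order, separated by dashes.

13 - 10 - 7 - 4 - 5 - 6 - 9 - 12

The waypoints must appear in the order 4, 6, with no cell reused.
Route from 13: 3× up (reaching 4), 2× right (reaching 6), 2× down (reaching 12) — 7 moves in all.
Check: order respected (4 at step 3, 6 at step 5); 7 moves as required.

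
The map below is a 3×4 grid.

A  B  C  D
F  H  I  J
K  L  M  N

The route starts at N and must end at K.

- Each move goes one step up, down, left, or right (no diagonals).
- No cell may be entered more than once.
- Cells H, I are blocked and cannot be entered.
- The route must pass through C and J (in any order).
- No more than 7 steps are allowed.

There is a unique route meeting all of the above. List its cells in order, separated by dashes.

N - J - D - C - B - A - F - K

The 7-move cap with required stops at C, J leaves no slack for detours.
Route from N: up 2 to D, left 3 to A, down 2 to K — 7 moves in all.
Check: all required cells visited; 7 ≤ 7 moves.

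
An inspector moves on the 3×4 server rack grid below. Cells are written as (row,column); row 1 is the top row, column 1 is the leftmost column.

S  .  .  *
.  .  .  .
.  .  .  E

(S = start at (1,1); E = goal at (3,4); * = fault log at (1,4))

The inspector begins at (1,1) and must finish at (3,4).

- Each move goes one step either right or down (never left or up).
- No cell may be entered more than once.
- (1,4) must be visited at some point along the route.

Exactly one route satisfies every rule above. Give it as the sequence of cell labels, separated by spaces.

(1,1) (1,2) (1,3) (1,4) (2,4) (3,4)

Moves only go right or down, so the column and row indices never decrease.
Route from (1,1): right 3 to (1,4), down 2 to (3,4) — 5 moves in all.
Check: all required cells visited.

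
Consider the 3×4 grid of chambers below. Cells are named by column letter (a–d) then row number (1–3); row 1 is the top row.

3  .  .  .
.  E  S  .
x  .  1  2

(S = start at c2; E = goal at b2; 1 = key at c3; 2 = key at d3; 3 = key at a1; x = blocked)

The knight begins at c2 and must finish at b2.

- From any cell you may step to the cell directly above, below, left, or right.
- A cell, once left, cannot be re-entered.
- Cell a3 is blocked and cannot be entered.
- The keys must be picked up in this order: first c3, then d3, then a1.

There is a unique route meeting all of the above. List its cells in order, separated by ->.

c2 -> c3 -> d3 -> d2 -> d1 -> c1 -> b1 -> a1 -> a2 -> b2

The waypoints must appear in the order c3, d3, a1, with no cell reused.
Route from c2: down 1 to c3, right 1 to d3, up 2 to d1, left 3 to a1, down 1 to a2, right 1 to b2 — 9 moves in all.
Check: order respected (1 at step 1, 2 at step 2, 3 at step 7).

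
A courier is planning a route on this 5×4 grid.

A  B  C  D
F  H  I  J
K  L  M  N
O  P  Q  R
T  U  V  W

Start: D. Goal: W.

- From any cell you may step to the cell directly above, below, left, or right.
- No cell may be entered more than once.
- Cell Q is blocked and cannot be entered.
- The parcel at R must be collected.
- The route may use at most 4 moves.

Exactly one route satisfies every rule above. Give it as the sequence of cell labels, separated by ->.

Any route must reach R and still end at W within 4 moves, so the order of the required stops is forced.
Route from D: 4× down (reaching W) — 4 moves in all.
Check: all required cells visited; 4 ≤ 4 moves.

D -> J -> N -> R -> W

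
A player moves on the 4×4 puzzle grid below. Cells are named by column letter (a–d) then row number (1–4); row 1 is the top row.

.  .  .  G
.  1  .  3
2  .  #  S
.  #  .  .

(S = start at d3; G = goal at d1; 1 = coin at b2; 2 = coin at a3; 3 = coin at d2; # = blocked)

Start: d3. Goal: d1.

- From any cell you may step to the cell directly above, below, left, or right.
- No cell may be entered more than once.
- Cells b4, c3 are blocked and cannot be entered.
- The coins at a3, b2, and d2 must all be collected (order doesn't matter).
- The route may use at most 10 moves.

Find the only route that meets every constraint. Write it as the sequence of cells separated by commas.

Any route must reach a3, b2, and d2 and still end at d1 within 10 moves, so the order of the required stops is forced.
Route from d3: up 1 to d2, left 2 to b2, down 1 to b3, left 1 to a3, up 2 to a1, right 3 to d1 — 10 moves in all.
Check: all required cells visited; 10 ≤ 10 moves.

d3, d2, c2, b2, b3, a3, a2, a1, b1, c1, d1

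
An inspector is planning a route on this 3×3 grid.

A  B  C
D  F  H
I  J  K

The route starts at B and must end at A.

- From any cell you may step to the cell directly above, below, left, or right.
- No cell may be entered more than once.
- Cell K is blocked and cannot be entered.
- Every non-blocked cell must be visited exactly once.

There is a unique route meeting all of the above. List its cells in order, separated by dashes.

B - C - H - F - J - I - D - A

Need to visit all 8 open cells exactly once, starting at B and ending at A.
Cell J has only two open neighbours (F and I), so the path must pass straight through it: one of those is the cell it's entered from and the other is where it exits.
Route from B: right to C, down to H, left to F, down to J, left to I, 2× up (reaching A) — 7 moves in all.
Check: all 8 open cells covered.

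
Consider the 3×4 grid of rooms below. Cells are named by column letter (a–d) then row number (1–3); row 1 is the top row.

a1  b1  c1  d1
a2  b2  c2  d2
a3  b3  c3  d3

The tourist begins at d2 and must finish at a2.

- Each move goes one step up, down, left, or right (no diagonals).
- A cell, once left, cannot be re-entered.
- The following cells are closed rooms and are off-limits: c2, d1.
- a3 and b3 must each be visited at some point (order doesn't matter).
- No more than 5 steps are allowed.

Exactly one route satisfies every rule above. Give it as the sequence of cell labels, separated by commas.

d2, d3, c3, b3, a3, a2

The 5-move cap with required stops at a3, b3 leaves no slack for detours.
Route from d2: down 1 to d3, left 3 to a3, up 1 to a2 — 5 moves in all.
Check: all required cells visited; 5 ≤ 5 moves.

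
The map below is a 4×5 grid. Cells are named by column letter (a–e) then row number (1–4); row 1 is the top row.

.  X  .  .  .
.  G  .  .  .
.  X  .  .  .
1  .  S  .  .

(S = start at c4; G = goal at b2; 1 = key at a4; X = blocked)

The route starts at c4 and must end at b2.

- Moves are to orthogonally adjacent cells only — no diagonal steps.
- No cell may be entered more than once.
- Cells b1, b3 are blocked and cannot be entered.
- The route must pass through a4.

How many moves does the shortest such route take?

Any route passes through a4 somewhere between c4 and b2. Summing Manhattan distances along the two legs (c4 → a4 → b2) gives a lower bound of 2 + 3 = 5 moves.
A route of 5 moves achieves this: c4 → b4 → a4 → a3 → a2 → b2.
Since 5 matches the lower bound, it is optimal.

5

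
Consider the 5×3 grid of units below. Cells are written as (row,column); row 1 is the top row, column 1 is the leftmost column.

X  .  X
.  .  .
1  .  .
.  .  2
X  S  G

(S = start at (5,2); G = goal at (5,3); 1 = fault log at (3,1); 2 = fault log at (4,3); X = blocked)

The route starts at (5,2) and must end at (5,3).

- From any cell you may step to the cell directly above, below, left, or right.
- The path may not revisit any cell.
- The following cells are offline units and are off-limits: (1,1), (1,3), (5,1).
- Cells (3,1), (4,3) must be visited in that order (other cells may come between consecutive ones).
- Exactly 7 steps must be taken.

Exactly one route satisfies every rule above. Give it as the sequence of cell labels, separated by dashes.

(5,2) - (4,2) - (4,1) - (3,1) - (3,2) - (3,3) - (4,3) - (5,3)

The waypoints must appear in the order (3,1), (4,3), with no cell reused.
Route from (5,2): up to (4,2), left to (4,1), up to (3,1), 2× right (reaching (3,3)), 2× down (reaching (5,3)) — 7 moves in all.
Check: order respected (1 at step 3, 2 at step 6); 7 moves as required.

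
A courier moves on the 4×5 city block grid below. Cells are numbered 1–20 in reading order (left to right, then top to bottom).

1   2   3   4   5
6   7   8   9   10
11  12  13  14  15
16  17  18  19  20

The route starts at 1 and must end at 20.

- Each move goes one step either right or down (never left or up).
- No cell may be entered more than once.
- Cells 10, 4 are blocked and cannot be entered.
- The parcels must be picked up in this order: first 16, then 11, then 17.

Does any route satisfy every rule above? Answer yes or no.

11 lies above 16, so going from 16 to 11 would need an upward move — but moves only go right/down, so 16 cannot be visited before 11.

no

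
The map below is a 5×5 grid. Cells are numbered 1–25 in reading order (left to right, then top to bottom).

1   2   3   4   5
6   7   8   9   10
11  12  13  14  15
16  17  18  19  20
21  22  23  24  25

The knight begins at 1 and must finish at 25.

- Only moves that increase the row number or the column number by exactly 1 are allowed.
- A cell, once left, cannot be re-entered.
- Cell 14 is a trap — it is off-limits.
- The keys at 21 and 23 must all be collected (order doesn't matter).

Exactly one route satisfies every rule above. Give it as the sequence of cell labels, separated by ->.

1 -> 6 -> 11 -> 16 -> 21 -> 22 -> 23 -> 24 -> 25

Moves only go right or down, so the column and row indices never decrease.
Route from 1: 4× down (reaching 21), 4× right (reaching 25) — 8 moves in all.
Check: all required cells visited.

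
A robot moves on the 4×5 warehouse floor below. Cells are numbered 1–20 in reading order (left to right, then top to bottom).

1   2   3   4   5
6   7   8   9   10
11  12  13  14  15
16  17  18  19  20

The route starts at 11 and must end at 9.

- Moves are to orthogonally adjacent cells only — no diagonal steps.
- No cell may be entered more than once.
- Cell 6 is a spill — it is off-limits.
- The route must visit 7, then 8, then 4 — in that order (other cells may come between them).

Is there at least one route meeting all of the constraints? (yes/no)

One route that works: 11 → 12 → 7 → 8 → 3 → 4 → 9.

yes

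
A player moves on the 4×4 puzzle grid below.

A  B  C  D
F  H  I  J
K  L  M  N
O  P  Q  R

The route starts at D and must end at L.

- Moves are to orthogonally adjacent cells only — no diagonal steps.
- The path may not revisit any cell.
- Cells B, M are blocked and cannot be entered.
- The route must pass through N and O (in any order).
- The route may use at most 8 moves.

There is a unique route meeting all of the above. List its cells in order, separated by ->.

D -> J -> N -> R -> Q -> P -> O -> K -> L

The 8-move cap with required stops at N, O leaves no slack for detours.
Route from D: 3× down (reaching R), 3× left (reaching O), up to K, right to L — 8 moves in all.
Check: all required cells visited; 8 ≤ 8 moves.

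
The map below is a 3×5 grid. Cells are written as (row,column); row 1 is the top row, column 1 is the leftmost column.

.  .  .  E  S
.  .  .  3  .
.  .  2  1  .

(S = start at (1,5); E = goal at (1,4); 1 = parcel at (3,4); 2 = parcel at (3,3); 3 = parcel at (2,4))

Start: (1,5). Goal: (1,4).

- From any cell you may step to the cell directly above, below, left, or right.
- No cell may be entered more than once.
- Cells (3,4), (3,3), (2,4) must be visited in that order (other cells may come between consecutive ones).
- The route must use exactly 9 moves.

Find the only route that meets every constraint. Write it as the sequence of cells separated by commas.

(1,5), (2,5), (3,5), (3,4), (3,3), (3,2), (2,2), (2,3), (2,4), (1,4)

The waypoints must appear in the order (3,4), (3,3), (2,4), with no cell reused.
Route from (1,5): 2× down (reaching (3,5)), 3× left (reaching (3,2)), up to (2,2), 2× right (reaching (2,4)), up to (1,4) — 9 moves in all.
Check: order respected (1 at step 3, 2 at step 4, 3 at step 8); 9 moves as required.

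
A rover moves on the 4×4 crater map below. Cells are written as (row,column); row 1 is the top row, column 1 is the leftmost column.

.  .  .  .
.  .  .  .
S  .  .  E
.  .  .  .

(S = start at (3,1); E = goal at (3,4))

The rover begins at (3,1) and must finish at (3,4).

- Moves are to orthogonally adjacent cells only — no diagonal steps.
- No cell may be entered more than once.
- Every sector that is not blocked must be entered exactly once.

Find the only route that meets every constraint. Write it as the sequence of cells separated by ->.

(3,1) -> (4,1) -> (4,2) -> (3,2) -> (2,2) -> (2,1) -> (1,1) -> (1,2) -> (1,3) -> (1,4) -> (2,4) -> (2,3) -> (3,3) -> (4,3) -> (4,4) -> (3,4)

Need to visit all 16 open cells exactly once, starting at (3,1) and ending at (3,4).
Cell (4,1) has only two open neighbours ((3,1) and (4,2)), so the path must pass straight through it: one of those is the cell it's entered from and the other is where it exits.
Route from (3,1): down 1 to (4,1), right 1 to (4,2), up 2 to (2,2), left 1 to (2,1), up 1 to (1,1), right 3 to (1,4), down 1 to (2,4), left 1 to (2,3), down 2 to (4,3), right 1 to (4,4), up 1 to (3,4) — 15 moves in all.
Check: all 16 open cells covered.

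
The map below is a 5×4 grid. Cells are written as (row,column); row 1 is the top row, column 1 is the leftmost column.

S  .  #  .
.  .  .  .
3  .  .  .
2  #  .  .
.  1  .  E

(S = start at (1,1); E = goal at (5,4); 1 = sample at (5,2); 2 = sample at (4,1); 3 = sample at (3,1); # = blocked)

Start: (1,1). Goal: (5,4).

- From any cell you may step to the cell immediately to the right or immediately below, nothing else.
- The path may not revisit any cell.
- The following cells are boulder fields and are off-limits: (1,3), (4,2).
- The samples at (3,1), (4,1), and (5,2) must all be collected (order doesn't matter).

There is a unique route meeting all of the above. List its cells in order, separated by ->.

Moves only go right or down, so the column and row indices never decrease.
Route from (1,1): down 4 to (5,1), right 3 to (5,4) — 7 moves in all.
Check: all required cells visited.

(1,1) -> (2,1) -> (3,1) -> (4,1) -> (5,1) -> (5,2) -> (5,3) -> (5,4)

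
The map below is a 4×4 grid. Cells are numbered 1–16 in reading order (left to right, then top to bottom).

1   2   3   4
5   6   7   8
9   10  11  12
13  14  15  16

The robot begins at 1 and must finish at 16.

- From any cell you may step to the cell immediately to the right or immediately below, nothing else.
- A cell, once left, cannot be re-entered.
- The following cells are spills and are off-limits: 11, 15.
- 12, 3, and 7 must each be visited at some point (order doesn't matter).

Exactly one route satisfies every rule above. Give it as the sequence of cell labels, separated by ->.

Moves only go right or down, so the column and row indices never decrease.
Route from 1: right 2 to 3, down 1 to 7, right 1 to 8, down 2 to 16 — 6 moves in all.
Check: all required cells visited.

1 -> 2 -> 3 -> 7 -> 8 -> 12 -> 16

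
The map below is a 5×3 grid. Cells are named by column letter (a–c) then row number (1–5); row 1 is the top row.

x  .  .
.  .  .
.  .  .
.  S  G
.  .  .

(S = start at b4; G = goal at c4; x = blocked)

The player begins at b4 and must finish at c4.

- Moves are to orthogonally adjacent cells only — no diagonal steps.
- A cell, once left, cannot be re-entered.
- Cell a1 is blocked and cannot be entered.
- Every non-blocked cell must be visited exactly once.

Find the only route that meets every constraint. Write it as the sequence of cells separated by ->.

b4 -> b3 -> c3 -> c2 -> c1 -> b1 -> b2 -> a2 -> a3 -> a4 -> a5 -> b5 -> c5 -> c4

Need to visit all 14 open cells exactly once, starting at b4 and ending at c4.
Route from b4: up to b3, right to c3, 2× up (reaching c1), left to b1, down to b2, left to a2, 3× down (reaching a5), 2× right (reaching c5), up to c4 — 13 moves in all.
Check: all 14 open cells covered.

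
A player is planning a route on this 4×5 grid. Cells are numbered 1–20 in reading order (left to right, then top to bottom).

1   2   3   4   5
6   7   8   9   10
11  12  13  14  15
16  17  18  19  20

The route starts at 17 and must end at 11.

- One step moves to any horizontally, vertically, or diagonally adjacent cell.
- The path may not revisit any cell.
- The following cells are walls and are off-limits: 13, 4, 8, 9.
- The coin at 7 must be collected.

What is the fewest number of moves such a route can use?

Any route passes through 7 somewhere between 17 and 11. Summing Chebyshev distances along the two legs (17 → 7 → 11) gives a lower bound of 2 + 1 = 3 moves.
A route of 3 moves achieves this: 17 → 12 → 7 → 11.
Since 3 matches the lower bound, it is optimal.

3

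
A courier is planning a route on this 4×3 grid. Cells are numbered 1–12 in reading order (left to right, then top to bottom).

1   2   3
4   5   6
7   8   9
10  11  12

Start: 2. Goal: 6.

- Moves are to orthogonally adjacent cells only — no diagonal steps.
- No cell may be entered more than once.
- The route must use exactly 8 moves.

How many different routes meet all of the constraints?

9

Need simple routes of exactly 8 moves from 2 to 6 (Manhattan distance 2, so 3 moves are spent on a detour and 3 undoing it).
Branch systematically from the start, pruning whenever the remaining move budget drops below the Manhattan distance to 6 or differs from it in parity. Grouping the completions by first move — via 5: 4; via 1: 5 (no valid completion starts via 3) — and summing: 4 + 5 = 9.
That gives 9 routes.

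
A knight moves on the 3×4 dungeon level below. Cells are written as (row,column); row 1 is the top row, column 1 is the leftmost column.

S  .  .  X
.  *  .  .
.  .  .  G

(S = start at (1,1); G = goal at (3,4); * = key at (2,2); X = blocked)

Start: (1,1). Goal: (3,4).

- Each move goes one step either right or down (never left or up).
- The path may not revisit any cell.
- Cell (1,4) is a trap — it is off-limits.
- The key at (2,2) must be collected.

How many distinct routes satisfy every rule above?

A right/down-only route from (1,1) to (3,4) makes exactly 2 down-moves and 3 right-moves in some order.
With no other constraints that would be C(5,2) = 10 routes.
Split at (2,2) and multiply the segment counts (each segment already excludes blocked cells): (1,1)→(2,2): 2; (2,2)→(3,4): 3; product = 6.
That gives 6 routes.

6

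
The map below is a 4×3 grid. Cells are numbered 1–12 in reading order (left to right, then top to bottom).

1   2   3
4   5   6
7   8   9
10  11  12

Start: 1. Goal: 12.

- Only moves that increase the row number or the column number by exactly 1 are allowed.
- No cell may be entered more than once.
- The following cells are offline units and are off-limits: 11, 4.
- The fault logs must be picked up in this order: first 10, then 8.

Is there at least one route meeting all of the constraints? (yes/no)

8 lies above 10, so going from 10 to 8 would need an upward move — but moves only go right/down, so 10 cannot be visited before 8.

no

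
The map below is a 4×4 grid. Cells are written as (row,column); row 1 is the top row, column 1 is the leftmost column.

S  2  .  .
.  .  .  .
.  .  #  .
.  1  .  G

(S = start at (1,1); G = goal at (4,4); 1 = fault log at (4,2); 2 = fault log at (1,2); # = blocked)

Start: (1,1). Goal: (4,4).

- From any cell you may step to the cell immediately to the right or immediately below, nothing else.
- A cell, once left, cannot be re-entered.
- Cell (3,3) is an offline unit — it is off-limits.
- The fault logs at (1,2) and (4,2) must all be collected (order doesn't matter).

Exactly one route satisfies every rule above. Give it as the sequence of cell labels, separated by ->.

Moves only go right or down, so the column and row indices never decrease.
Route from (1,1): right 1 to (1,2), down 3 to (4,2), right 2 to (4,4) — 6 moves in all.
Check: all required cells visited.

(1,1) -> (1,2) -> (2,2) -> (3,2) -> (4,2) -> (4,3) -> (4,4)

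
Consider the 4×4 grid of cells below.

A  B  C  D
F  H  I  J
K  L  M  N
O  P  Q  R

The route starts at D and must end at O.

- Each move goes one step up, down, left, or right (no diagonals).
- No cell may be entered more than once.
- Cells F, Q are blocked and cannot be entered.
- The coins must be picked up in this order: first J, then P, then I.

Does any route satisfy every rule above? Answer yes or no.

Ignoring the required order, 7 revisit-free routes from D to O pass through all of J, P, and I; the waypoint orders that occur are J → I → P (5); I → J → P (2) — never J → P → I.

no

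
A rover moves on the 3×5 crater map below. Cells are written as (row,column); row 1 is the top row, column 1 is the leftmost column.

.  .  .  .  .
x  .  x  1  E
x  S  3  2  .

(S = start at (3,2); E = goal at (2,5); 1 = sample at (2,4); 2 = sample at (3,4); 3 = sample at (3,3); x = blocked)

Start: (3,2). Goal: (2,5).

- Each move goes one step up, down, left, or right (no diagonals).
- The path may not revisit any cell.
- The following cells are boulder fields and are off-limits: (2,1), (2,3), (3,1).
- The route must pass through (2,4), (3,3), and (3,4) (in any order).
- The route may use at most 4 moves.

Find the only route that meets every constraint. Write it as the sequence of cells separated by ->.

The budget equals the shortest possible length, so every move has to be on a shortest route through the required cells.
Route from (3,2): right 2 to (3,4), up 1 to (2,4), right 1 to (2,5) — 4 moves in all.
Check: all required cells visited; 4 ≤ 4 moves.

(3,2) -> (3,3) -> (3,4) -> (2,4) -> (2,5)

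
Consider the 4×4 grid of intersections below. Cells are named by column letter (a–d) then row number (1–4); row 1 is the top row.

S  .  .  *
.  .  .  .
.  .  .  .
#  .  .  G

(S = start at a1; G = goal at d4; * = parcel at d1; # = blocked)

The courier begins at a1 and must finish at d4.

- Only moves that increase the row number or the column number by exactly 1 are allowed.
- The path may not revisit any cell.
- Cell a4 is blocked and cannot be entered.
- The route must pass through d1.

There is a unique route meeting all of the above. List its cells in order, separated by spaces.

a1 b1 c1 d1 d2 d3 d4

Moves only go right or down, so the column and row indices never decrease.
Route from a1: 3× right (reaching d1), 3× down (reaching d4) — 6 moves in all.
Check: all required cells visited.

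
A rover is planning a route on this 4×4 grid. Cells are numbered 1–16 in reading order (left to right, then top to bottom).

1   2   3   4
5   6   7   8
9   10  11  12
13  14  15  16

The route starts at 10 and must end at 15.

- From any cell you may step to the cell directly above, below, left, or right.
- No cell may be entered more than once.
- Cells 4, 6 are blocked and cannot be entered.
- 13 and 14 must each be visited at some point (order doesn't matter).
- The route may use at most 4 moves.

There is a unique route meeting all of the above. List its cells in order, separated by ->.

The budget equals the shortest possible length, so every move has to be on a shortest route through the required cells.
Route from 10: left to 9, down to 13, 2× right (reaching 15) — 4 moves in all.
Check: all required cells visited; 4 ≤ 4 moves.

10 -> 9 -> 13 -> 14 -> 15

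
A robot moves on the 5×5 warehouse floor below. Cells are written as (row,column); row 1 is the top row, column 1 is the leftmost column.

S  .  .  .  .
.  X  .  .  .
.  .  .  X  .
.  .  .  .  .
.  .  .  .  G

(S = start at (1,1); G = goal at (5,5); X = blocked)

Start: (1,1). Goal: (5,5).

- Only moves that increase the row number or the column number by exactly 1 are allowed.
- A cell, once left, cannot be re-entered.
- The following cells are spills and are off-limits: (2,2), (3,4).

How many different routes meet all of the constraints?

A right/down-only route from (1,1) to (5,5) makes exactly 4 down-moves and 4 right-moves in some order.
With no other constraints that would be C(8,4) = 70 routes.
Subtract routes through each blocked cell (inclusion–exclusion for overlaps): − through (2,2): 40 − through (3,4): 30 + through (2,2)&(3,4): 18 → 18.
That gives 18 routes.

18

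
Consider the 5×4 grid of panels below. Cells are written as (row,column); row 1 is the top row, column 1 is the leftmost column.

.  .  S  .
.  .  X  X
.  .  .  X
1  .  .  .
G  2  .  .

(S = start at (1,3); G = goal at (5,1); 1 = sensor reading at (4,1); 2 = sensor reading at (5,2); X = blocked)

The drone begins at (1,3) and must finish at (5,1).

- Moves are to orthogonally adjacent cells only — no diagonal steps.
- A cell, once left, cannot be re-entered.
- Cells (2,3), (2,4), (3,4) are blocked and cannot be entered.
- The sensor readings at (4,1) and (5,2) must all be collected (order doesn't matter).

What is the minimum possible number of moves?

Any route passes through (4,1) and (5,2) in some order between (1,3) and (5,1). Summing Manhattan distances along each leg and taking the cheapest ordering ((1,3) → (4,1) → (5,2) → (5,1)) gives a lower bound of 5 + 2 + 1 = 8 moves.
A route of 8 moves achieves this: (1,3) → (1,2) → (2,2) → (3,2) → (3,1) → (4,1) → (4,2) → (5,2) → (5,1).
Since 8 matches the lower bound, it is optimal.

8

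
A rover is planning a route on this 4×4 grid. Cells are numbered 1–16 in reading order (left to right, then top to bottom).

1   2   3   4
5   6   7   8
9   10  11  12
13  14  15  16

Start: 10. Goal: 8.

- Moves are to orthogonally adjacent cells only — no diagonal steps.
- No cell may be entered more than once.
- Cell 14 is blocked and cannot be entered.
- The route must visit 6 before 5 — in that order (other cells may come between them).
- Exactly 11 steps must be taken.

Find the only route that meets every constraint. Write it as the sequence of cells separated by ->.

10 -> 6 -> 5 -> 1 -> 2 -> 3 -> 7 -> 11 -> 15 -> 16 -> 12 -> 8

The waypoints must appear in the order 6, 5, with no cell reused.
Route from 10: up to 6, left to 5, up to 1, 2× right (reaching 3), 3× down (reaching 15), right to 16, 2× up (reaching 8) — 11 moves in all.
Check: order respected (6 at step 1, 5 at step 2); 11 moves as required.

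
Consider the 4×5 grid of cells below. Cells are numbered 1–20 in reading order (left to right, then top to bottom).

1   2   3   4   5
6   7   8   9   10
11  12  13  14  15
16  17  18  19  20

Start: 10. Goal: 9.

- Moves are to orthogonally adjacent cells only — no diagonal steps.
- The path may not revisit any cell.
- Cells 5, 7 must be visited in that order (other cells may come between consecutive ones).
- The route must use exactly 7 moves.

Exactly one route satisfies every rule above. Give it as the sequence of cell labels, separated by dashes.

The waypoints must appear in the order 5, 7, with no cell reused.
Route from 10: up 1 to 5, left 3 to 2, down 1 to 7, right 2 to 9 — 7 moves in all.
Check: order respected (5 at step 1, 7 at step 5); 7 moves as required.

10 - 5 - 4 - 3 - 2 - 7 - 8 - 9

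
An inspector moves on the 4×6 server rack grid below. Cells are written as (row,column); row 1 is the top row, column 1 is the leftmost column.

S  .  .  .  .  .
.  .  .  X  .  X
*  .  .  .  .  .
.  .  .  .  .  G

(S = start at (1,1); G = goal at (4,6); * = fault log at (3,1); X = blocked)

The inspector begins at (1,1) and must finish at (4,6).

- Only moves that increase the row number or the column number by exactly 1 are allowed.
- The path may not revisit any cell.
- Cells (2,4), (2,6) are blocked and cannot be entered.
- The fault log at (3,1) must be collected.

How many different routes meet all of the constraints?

A right/down-only route from (1,1) to (4,6) makes exactly 3 down-moves and 5 right-moves in some order.
With no other constraints that would be C(8,3) = 56 routes.
Split at (3,1) and multiply the segment counts (each segment already excludes blocked cells): (1,1)→(3,1): 1; (3,1)→(4,6): 6; product = 6.
That gives 6 routes.

6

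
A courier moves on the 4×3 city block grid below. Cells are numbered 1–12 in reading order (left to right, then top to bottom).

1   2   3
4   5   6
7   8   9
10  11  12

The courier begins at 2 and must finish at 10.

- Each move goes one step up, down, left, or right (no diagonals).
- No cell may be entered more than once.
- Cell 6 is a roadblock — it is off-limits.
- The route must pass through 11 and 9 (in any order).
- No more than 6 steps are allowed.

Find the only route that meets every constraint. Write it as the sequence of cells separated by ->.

The budget equals the shortest possible length, so every move has to be on a shortest route through the required cells.
Route from 2: 2× down (reaching 8), right to 9, down to 12, 2× left (reaching 10) — 6 moves in all.
Check: all required cells visited; 6 ≤ 6 moves.

2 -> 5 -> 8 -> 9 -> 12 -> 11 -> 10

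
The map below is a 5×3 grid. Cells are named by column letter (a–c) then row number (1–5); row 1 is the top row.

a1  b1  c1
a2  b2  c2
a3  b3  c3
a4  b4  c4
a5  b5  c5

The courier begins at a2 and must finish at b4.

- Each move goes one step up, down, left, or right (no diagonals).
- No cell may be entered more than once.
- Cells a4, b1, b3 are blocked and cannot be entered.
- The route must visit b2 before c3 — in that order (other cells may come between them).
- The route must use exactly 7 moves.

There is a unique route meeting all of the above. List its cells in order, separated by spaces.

The waypoints must appear in the order b2, c3, with no cell reused.
Route from a2: right 2 to c2, down 3 to c5, left 1 to b5, up 1 to b4 — 7 moves in all.
Check: order respected (b2 at step 1, c3 at step 3); 7 moves as required.

a2 b2 c2 c3 c4 c5 b5 b4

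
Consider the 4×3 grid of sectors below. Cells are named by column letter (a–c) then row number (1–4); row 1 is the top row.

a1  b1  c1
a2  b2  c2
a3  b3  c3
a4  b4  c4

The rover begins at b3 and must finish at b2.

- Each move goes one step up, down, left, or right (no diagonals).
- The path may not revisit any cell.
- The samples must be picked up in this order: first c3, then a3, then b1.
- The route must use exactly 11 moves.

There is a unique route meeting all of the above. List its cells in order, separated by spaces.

The waypoints must appear in the order c3, a3, b1, with no cell reused.
Route from b3: right 1 to c3, down 1 to c4, left 2 to a4, up 3 to a1, right 2 to c1, down 1 to c2, left 1 to b2 — 11 moves in all.
Check: order respected (c3 at step 1, a3 at step 5, b1 at step 8); 11 moves as required.

b3 c3 c4 b4 a4 a3 a2 a1 b1 c1 c2 b2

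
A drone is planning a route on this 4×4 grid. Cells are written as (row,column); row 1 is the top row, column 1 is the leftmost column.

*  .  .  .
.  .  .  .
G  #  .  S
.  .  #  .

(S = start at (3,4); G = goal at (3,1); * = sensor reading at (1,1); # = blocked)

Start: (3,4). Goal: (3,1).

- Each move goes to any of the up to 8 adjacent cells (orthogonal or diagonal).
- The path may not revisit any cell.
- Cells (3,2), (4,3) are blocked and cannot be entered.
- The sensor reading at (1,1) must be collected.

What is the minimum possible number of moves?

5

Any route passes through (1,1) somewhere between (3,4) and (3,1). Summing Chebyshev distances along the two legs ((3,4) → (1,1) → (3,1)) gives a lower bound of 3 + 2 = 5 moves.
A route of 5 moves achieves this: (3,4) → (2,3) → (1,2) → (1,1) → (2,1) → (3,1).
Since 5 matches the lower bound, it is optimal.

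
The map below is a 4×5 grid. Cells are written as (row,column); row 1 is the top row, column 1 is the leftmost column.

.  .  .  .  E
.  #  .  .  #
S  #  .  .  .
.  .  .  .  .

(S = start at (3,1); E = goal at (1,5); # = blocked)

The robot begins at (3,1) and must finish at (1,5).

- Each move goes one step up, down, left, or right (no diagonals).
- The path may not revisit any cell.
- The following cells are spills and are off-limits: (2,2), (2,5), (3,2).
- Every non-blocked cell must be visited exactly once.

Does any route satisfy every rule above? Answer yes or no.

Exhausting the options from (3,1), every branch either dead-ends against blocked cells, would have to re-enter a cell already used, or reaches the goal with a constraint still unmet.

no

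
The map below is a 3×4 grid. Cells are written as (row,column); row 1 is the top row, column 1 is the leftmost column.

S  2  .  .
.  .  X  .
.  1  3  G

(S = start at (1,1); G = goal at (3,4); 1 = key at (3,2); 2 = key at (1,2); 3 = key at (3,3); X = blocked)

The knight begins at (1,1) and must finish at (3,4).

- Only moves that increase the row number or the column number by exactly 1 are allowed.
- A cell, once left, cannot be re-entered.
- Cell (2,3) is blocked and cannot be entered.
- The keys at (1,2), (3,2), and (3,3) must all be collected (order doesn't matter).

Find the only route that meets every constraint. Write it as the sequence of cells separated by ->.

(1,1) -> (1,2) -> (2,2) -> (3,2) -> (3,3) -> (3,4)

Moves only go right or down, so the column and row indices never decrease.
Route from (1,1): right 1 to (1,2), down 2 to (3,2), right 2 to (3,4) — 5 moves in all.
Check: all required cells visited.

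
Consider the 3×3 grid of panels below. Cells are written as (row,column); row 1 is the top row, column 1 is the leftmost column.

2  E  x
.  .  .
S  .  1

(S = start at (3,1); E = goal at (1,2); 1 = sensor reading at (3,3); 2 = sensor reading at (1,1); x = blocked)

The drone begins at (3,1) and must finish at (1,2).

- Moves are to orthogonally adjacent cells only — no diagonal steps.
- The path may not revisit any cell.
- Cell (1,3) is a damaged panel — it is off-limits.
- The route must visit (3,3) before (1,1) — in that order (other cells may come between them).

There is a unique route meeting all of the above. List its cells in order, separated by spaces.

The waypoints must appear in the order (3,3), (1,1), with no cell reused.
Route from (3,1): right 2 to (3,3), up 1 to (2,3), left 2 to (2,1), up 1 to (1,1), right 1 to (1,2) — 7 moves in all.
Check: order respected (1 at step 2, 2 at step 6).

(3,1) (3,2) (3,3) (2,3) (2,2) (2,1) (1,1) (1,2)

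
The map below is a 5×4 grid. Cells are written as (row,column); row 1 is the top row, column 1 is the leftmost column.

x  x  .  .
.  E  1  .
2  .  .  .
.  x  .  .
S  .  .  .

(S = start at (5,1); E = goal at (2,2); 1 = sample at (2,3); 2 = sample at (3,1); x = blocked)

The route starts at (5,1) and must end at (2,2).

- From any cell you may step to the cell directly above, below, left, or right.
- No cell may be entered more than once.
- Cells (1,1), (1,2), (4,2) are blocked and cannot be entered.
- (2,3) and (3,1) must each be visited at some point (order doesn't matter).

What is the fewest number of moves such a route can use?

Any route passes through (2,3) and (3,1) in some order between (5,1) and (2,2). Summing Manhattan distances along each leg and taking the cheapest ordering ((5,1) → (3,1) → (2,3) → (2,2)) gives a lower bound of 2 + 3 + 1 = 6 moves.
A route of 6 moves achieves this: (5,1) → (4,1) → (3,1) → (3,2) → (3,3) → (2,3) → (2,2).
Since 6 matches the lower bound, it is optimal.

6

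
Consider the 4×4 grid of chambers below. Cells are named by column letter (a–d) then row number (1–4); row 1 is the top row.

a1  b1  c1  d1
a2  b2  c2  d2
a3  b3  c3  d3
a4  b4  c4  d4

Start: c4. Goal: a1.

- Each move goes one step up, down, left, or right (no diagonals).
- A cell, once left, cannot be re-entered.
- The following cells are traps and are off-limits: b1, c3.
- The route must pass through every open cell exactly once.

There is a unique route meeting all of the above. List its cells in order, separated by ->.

c4 -> d4 -> d3 -> d2 -> d1 -> c1 -> c2 -> b2 -> b3 -> b4 -> a4 -> a3 -> a2 -> a1

Need to visit all 14 open cells exactly once, starting at c4 and ending at a1.
Route from c4: right to d4, 3× up (reaching d1), left to c1, down to c2, left to b2, 2× down (reaching b4), left to a4, 3× up (reaching a1) — 13 moves in all.
Check: all 14 open cells covered.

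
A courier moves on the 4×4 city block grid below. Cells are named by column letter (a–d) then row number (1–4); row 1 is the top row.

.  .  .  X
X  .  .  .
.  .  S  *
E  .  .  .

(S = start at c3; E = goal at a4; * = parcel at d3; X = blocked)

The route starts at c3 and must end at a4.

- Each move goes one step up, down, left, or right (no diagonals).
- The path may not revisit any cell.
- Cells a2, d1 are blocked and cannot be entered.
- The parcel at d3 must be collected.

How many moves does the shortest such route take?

Any route passes through d3 somewhere between c3 and a4. Summing Manhattan distances along the two legs (c3 → d3 → a4) gives a lower bound of 1 + 4 = 5 moves.
A route of 5 moves achieves this: c3 → d3 → d4 → c4 → b4 → a4.
Since 5 matches the lower bound, it is optimal.

5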